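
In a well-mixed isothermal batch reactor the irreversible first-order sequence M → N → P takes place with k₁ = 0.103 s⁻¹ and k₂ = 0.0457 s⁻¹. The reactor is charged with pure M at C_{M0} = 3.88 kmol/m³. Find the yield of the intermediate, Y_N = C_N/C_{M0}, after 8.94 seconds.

The intermediate concentration in a first-order A→B→C sequence is C_N = k₁C_{M0}(e^(−k₁t) − e^(−k₂t))/(k₂−k₁).
e^(−k₁t) = e^(−0.103×8.94) = e^(−0.9208) = 0.3982; e^(−k₂t) = e^(−0.4086) = 0.6646.
C_N = 0.103×3.88/(0.0457−0.103) × (0.3982−0.6646) = (-6.975)×(-0.2664) = 1.858 kmol/m³.
Y_N = C_N/C_{M0} = 1.858/3.88 = 0.479.

0.479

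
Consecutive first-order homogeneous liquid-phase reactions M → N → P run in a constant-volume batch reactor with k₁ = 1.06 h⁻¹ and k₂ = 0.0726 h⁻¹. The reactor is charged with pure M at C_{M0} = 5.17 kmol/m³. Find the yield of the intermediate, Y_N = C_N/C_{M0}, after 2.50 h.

For first-order series with pure M initially, C_N(t) = k₁C_{M0}/(k₂−k₁)·(e^(−k₁t) − e^(−k₂t)).
e^(−k₁t) = e^(−1.06×2.50) = e^(−2.650) = 0.07065; e^(−k₂t) = e^(−0.1815) = 0.8340.
C_N = 1.06×5.17/(0.0726−1.06) × (0.07065−0.8340) = (-5.550)×(-0.7634) = 4.237 kmol/m³.
Y_N = C_N/C_{M0} = 4.237/5.17 = 0.819.

0.819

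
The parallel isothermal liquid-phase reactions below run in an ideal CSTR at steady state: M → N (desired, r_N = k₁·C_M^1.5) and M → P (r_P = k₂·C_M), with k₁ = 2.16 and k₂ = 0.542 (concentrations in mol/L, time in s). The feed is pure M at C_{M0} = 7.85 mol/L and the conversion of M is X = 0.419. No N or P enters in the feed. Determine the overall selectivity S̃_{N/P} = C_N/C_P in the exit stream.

8.51

Exit C_M = C_{M0}(1−X) = 7.85×0.581 = 4.561 mol/L.
Rates in a CSTR are evaluated at the outlet concentration: r_N = 2.16×4.561^1.5 = 21.04, r_P = 0.542×4.561 = 2.472.
Overall selectivity = C_N/C_P = r_Nτ/(r_Pτ) = r_N/r_P = 8.51.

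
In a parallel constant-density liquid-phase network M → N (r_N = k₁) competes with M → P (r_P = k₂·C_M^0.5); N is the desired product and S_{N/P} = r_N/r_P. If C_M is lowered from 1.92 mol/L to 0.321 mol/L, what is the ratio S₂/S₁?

S_{N/P} = (k₁/k₂)·C_M^-0.5, so S₂/S₁ = (C_{M,2}/C_{M,1})^-0.5.
= (0.321/1.92)^(-0.5) = (0.1672)^(-0.5) = 2.45.

2.45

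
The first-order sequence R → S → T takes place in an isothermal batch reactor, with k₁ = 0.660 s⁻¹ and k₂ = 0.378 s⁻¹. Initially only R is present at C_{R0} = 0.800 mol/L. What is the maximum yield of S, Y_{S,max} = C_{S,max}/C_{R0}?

Evaluating C_S at t_opt = ln(k₂/k₁)/(k₂−k₁) gives C_{S,max}/C_{R0} = (k₁/k₂)^[k₂/(k₂−k₁)].
= (0.660/0.378)^(0.378/(0.378−0.660)) = (1.746)^(-1.340) = 0.4737.

0.474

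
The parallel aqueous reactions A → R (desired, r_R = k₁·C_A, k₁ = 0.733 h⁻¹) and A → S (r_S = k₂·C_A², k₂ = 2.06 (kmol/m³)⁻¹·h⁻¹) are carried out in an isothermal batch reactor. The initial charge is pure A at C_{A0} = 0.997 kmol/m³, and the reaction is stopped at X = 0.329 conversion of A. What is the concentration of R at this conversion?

C_A = C_{A0}(1−X) = 0.6690 kmol/m³.
Along a PFR/batch, dC_R/dC_A = −r_R/(r_R+r_S) = −k₁/(k₁+k₂·C_A).
Integrating from C_{A0} to C_A: C_R = (0.733/2.06)·ln[(0.733+2.06·0.997)/(0.733+2.06·0.669)] = 0.3558·ln(2.787/2.111) = 0.09881 kmol/m³.

0.0988 kmol/m³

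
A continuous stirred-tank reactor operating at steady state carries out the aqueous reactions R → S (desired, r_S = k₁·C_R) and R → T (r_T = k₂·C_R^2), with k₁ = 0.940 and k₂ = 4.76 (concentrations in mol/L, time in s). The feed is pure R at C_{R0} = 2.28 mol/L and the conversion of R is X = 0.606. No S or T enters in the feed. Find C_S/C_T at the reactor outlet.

Exit C_R = C_{R0}(1−X) = 2.28×0.394 = 0.8983 mol/L.
Rates in a CSTR are evaluated at the outlet concentration: r_S = 0.940×0.8983 = 0.8444, r_T = 4.76×0.8983^2 = 3.841.
Overall selectivity = C_S/C_T = r_Sτ/(r_Tτ) = r_S/r_T = 0.220.

0.220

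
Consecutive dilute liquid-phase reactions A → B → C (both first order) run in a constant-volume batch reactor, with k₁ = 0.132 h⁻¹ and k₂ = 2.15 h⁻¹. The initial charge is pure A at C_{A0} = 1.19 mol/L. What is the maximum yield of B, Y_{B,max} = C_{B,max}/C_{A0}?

Evaluating C_B at t_opt = ln(k₂/k₁)/(k₂−k₁) gives C_{B,max}/C_{A0} = (k₁/k₂)^[k₂/(k₂−k₁)].
= (0.132/2.15)^(2.15/(2.15−0.132)) = (0.06140)^(1.065) = 0.05115.

0.0512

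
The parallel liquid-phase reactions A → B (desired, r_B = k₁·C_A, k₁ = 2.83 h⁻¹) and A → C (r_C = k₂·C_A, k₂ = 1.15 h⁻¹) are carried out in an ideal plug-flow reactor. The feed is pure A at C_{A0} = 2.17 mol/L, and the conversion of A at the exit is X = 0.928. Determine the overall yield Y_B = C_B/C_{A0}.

0.660

C_A = C_{A0}(1−X) = 0.1562 mol/L.
Both paths are first order in A, so the instantaneous fraction to B is constant: dC_B/d(−C_A) = k₁/(k₁+k₂) = 0.7111.
C_B = 0.7111·(C_{A0}−C_A) = 0.7111×2.014 = 1.43 mol/L.
Y_B = C_B/C_{A0} = 1.432/2.17 = 0.660.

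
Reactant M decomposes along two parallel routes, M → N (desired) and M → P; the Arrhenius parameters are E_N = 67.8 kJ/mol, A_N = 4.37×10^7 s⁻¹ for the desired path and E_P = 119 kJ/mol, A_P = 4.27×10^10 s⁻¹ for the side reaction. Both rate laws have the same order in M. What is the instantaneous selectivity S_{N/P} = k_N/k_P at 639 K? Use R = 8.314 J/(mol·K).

15.7

Since both paths have the same order in M, the concentration cancels and S_{N/P} = k_N/k_P = (A_N/A_P)·exp[(E_P−E_N)/(RT)].
(E_P−E_N)/(RT) = (119−67.8)×10³/(8.314×639) = 51200/5313 = 9.637.
k_N/k_P = (4.37×10^7/4.27×10^10)·exp(9.637) = 0.001023 × 15327 = 15.7.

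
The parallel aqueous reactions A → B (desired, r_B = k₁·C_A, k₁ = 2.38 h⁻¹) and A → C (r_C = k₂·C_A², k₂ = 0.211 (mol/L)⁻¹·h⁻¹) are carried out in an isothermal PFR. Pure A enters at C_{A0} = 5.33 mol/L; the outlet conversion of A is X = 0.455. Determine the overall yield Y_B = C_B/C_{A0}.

0.334

C_A = C_{A0}(1−X) = 2.905 mol/L.
Along a PFR/batch, dC_B/dC_A = −r_B/(r_B+r_C) = −k₁/(k₁+k₂·C_A).
Integrating from C_{A0} to C_A: C_B = (2.38/0.211)·ln[(2.38+0.211·5.33)/(2.38+0.211·2.90)] = 11.28·ln(3.505/2.993) = 1.780 mol/L.
Y_B = C_B/C_{A0} = 1.780/5.33 = 0.334.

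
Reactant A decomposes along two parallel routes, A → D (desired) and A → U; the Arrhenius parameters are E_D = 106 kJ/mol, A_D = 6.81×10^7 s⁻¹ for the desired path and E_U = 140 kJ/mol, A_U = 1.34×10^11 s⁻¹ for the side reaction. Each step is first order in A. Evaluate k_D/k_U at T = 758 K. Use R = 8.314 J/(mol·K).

Since both paths have the same order in A, the concentration cancels and S_{D/U} = k_D/k_U = (A_D/A_U)·exp[(E_U−E_D)/(RT)].
(E_U−E_D)/(RT) = (140−106)×10³/(8.314×758) = 34000/6302 = 5.395.
k_D/k_U = (6.81×10^7/1.34×10^11)·exp(5.395) = 5.082×10^-4 × 220.3 = 0.112.
Since E_D < E_U, lowering the temperature improves selectivity toward D.

0.112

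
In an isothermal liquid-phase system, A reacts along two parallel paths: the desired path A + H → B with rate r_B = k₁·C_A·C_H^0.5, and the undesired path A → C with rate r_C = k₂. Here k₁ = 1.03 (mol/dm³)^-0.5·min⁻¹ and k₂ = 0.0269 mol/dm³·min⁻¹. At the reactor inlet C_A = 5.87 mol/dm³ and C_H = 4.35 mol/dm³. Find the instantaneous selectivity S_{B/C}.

S_{B/C} = r_B/r_C = (k₁·C_A·C_H^0.5)/(k₂) = (k₁/k₂)·C_A·C_H^0.5.
= (1.03×5.870×4.350^0.5) / (0.0269) = 12.61/0.02690 = 469.
Since the desired path is higher order in A, keeping C_A high (PFR or concentrated feed) favours B.

469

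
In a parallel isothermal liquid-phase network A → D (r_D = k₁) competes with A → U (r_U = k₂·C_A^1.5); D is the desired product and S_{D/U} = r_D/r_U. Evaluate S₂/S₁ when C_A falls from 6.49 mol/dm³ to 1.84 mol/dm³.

6.62

S_{D/U} = (k₁/k₂)·C_A^-1.5, so S₂/S₁ = (C_{A,2}/C_{A,1})^-1.5.
= (1.84/6.49)^(-1.5) = (0.2835)^(-1.5) = 6.62.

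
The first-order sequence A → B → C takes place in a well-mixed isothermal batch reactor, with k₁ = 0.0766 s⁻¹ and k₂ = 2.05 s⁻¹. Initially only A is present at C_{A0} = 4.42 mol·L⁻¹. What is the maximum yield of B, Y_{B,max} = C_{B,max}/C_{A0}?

At the optimum, C_{B,max}/C_{A0} = (k₁/k₂)^[k₂/(k₂−k₁)].
= (0.0766/2.05)^(2.05/(2.05−0.0766)) = (0.03737)^(1.039) = 0.03289.

0.0329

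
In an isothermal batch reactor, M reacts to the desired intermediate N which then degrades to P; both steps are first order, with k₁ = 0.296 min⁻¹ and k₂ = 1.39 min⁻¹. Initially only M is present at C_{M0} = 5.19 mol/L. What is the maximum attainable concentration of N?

0.727 mol/L

At the optimum, C_{N,max}/C_{M0} = (k₁/k₂)^[k₂/(k₂−k₁)].
= (0.296/1.39)^(1.39/(1.39−0.296)) = (0.2129)^(1.271) = 0.1401.
C_{N,max} = 0.1401×5.19 = 0.727 mol/L.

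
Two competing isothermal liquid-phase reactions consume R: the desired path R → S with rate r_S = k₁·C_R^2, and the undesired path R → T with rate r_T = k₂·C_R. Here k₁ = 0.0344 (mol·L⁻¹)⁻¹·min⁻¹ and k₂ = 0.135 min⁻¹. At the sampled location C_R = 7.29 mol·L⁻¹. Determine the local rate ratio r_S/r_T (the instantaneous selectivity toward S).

S_{S/T} = r_S/r_T = (k₁·C_R^2)/(k₂·C_R) = (k₁/k₂)·C_R.
= (0.0344×7.290^2) / (0.135×7.290) = 1.828/0.9842 = 1.86.

1.86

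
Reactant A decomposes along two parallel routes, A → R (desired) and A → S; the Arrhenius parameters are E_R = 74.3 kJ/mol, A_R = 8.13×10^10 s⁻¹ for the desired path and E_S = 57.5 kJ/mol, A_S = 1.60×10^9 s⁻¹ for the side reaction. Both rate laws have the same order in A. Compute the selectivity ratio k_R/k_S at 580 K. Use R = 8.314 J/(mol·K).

1.56

k_R/k_S = (A_R/A_S)·exp[−(E_R−E_S)/(RT)] = (A_R/A_S)·exp[(E_S−E_R)/(RT)].
(E_S−E_R)/(RT) = (57.5−74.3)×10³/(8.314×580) = -16800/4822 = -3.484.
k_R/k_S = (8.13×10^10/1.60×10^9)·exp(-3.484) = 50.81 × 0.03069 = 1.56.
Since E_R > E_S, raising the temperature improves selectivity toward R.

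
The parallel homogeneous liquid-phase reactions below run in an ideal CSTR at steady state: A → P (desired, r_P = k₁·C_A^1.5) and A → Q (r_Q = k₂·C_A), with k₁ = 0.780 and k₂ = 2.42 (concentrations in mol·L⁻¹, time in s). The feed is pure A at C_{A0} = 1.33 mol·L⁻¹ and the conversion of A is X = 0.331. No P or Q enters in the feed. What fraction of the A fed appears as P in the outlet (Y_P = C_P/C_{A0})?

0.0772

Exit C_A = C_{A0}(1−X) = 1.33×0.669 = 0.8898 mol·L⁻¹.
A CSTR operates uniformly at the exit composition, giving r_P = 0.6547 and r_Q = 2.153 (each k·C_A^n at C_A = 0.8898).
Fraction of consumed A going to P: r_P/(r_P+r_Q) = 0.2331.
C_P = 0.2331·C_{A0}·X = 0.2331×1.33×0.331 = 0.103 mol·L⁻¹; Y_P = C_P/C_{A0} = 0.0772.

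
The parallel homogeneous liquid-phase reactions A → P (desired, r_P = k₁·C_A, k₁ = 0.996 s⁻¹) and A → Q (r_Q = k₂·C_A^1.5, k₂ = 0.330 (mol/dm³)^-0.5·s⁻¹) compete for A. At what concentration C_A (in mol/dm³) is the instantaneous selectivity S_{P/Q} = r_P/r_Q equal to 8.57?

S_{P/Q} = (k₁/k₂)·C_A^-0.5 ⇒ C_A = (S·k₂/k₁)^(-2).
= (8.57×0.330/0.996)^(-2) = (2.839)^(-2) = 0.124 mol/dm³.

0.124 mol/dm³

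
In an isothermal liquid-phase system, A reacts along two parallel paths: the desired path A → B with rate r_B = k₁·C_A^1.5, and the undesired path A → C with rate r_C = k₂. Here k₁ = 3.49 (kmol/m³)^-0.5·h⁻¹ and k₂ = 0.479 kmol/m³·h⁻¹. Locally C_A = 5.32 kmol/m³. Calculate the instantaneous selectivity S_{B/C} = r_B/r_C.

S_{B/C} = r_B/r_C = (k₁·C_A^1.5)/(k₂) = (k₁/k₂)·C_A^1.5.
= (3.49×5.320^1.5) / (0.479) = 42.82/0.4790 = 89.4.

89.4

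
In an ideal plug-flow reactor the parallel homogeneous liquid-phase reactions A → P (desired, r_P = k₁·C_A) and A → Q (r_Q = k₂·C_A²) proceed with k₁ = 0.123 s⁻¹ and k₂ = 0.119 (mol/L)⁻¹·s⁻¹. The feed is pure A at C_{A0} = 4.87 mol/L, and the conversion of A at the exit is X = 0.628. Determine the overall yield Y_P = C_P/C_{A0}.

0.155

C_A = C_{A0}(1−X) = 1.812 mol/L.
Along a PFR/batch, dC_P/dC_A = −r_P/(r_P+r_Q) = −k₁/(k₁+k₂·C_A).
Integrating from C_{A0} to C_A: C_P = (0.123/0.119)·ln[(0.123+0.119·4.87)/(0.123+0.119·1.81)] = 1.034·ln(0.7025/0.3386) = 0.7544 mol/L.
Y_P = C_P/C_{A0} = 0.7544/4.87 = 0.155.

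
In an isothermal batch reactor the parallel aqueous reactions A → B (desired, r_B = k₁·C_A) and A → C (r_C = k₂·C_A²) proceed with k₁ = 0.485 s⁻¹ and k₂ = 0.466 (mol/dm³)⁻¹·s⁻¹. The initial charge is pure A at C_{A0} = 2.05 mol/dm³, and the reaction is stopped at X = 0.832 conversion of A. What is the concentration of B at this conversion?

C_A = C_{A0}(1−X) = 0.3444 mol/dm³.
Along a PFR/batch, dC_B/dC_A = −r_B/(r_B+r_C) = −k₁/(k₁+k₂·C_A).
Integrating from C_{A0} to C_A: C_B = (0.485/0.466)·ln[(0.485+0.466·2.05)/(0.485+0.466·0.344)] = 1.041·ln(1.440/0.6455) = 0.8353 mol/dm³.

0.835 mol/dm³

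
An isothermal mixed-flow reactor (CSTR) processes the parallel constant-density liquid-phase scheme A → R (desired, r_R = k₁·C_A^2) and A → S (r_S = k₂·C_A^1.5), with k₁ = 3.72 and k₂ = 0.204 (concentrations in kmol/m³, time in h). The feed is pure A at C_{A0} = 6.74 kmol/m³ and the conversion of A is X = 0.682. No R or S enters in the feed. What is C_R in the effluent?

Exit C_A = C_{A0}(1−X) = 6.74×0.318 = 2.143 kmol/m³.
Rates in a CSTR are evaluated at the outlet concentration: r_R = 3.72×2.143^2 = 17.09, r_S = 0.204×2.143^1.5 = 0.6401.
Fraction of consumed A going to R: r_R/(r_R+r_S) = 0.9639.
C_R = 0.9639·C_{A0}·X = 0.9639×6.74×0.682 = 4.43 kmol/m³.

4.43 kmol/m³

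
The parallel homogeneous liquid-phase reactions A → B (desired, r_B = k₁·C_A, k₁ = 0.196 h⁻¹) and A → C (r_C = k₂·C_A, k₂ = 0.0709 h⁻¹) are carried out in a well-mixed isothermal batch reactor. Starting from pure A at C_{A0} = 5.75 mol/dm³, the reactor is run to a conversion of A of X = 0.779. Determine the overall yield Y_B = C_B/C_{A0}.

0.572

C_A = C_{A0}(1−X) = 1.271 mol/dm³.
Both paths are first order in A, so the instantaneous fraction to B is constant: dC_B/d(−C_A) = k₁/(k₁+k₂) = 0.7344.
C_B = 0.7344·(C_{A0}−C_A) = 0.7344×4.479 = 3.29 mol/dm³.
Y_B = C_B/C_{A0} = 3.289/5.75 = 0.572.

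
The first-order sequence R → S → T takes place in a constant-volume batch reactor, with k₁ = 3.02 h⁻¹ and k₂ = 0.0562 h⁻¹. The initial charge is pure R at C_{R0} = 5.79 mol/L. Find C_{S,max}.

5.37 mol/L

At the optimum, C_{S,max}/C_{R0} = (k₁/k₂)^[k₂/(k₂−k₁)].
= (3.02/0.0562)^(0.0562/(0.0562−3.02)) = (53.74)^(-0.01896) = 0.9272.
C_{S,max} = 0.9272×5.79 = 5.37 mol/L.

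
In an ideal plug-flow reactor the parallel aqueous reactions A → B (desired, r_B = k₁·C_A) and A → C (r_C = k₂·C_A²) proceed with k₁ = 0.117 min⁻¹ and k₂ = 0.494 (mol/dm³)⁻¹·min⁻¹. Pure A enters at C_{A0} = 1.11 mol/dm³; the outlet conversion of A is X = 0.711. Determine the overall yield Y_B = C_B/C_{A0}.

0.188

C_A = C_{A0}(1−X) = 0.3208 mol/dm³.
Along a PFR/batch, dC_B/dC_A = −r_B/(r_B+r_C) = −k₁/(k₁+k₂·C_A).
Integrating from C_{A0} to C_A: C_B = (0.117/0.494)·ln[(0.117+0.494·1.11)/(0.117+0.494·0.321)] = 0.2368·ln(0.6653/0.2755) = 0.2089 mol/dm³.
Y_B = C_B/C_{A0} = 0.2089/1.11 = 0.188.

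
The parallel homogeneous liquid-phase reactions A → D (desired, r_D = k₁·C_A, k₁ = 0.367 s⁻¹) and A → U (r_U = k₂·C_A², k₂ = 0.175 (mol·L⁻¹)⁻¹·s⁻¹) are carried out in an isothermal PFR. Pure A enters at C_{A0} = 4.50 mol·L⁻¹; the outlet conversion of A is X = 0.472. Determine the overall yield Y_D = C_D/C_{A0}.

0.181

C_A = C_{A0}(1−X) = 2.376 mol·L⁻¹.
Along a PFR/batch, dC_D/dC_A = −r_D/(r_D+r_U) = −k₁/(k₁+k₂·C_A).
Integrating from C_{A0} to C_A: C_D = (0.367/0.175)·ln[(0.367+0.175·4.50)/(0.367+0.175·2.38)] = 2.097·ln(1.155/0.7828) = 0.8148 mol·L⁻¹.
Y_D = C_D/C_{A0} = 0.8148/4.50 = 0.181.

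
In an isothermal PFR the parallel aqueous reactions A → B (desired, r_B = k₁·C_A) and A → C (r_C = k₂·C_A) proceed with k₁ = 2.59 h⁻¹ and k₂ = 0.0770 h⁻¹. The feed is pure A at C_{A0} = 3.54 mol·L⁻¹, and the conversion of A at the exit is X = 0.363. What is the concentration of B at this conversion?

1.25 mol·L⁻¹

C_A = C_{A0}(1−X) = 2.255 mol·L⁻¹.
Both paths are first order in A, so the instantaneous fraction to B is constant: dC_B/d(−C_A) = k₁/(k₁+k₂) = 0.9711.
C_B = 0.9711·(C_{A0}−C_A) = 0.9711×1.285 = 1.25 mol·L⁻¹.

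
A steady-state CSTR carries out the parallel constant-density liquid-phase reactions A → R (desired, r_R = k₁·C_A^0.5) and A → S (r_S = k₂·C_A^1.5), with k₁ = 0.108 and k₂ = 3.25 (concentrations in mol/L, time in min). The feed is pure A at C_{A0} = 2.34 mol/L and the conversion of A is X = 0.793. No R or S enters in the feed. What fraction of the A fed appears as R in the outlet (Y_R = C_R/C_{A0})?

0.0509

Exit C_A = C_{A0}(1−X) = 2.34×0.207 = 0.4844 mol/L.
Rates in a CSTR are evaluated at the outlet concentration: r_R = 0.108×0.4844^0.5 = 0.07517, r_S = 3.25×0.4844^1.5 = 1.096.
Fraction of consumed A going to R: r_R/(r_R+r_S) = 0.06420.
C_R = 0.06420·C_{A0}·X = 0.06420×2.34×0.793 = 0.119 mol/L; Y_R = C_R/C_{A0} = 0.0509.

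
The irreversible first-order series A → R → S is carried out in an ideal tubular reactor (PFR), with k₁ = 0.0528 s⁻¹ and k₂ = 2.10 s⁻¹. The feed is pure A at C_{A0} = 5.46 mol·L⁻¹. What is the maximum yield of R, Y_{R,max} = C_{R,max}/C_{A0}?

For a first-order series the maximum intermediate yield is C_{R,max}/C_{A0} = (k₁/k₂)^[k₂/(k₂−k₁)].
= (0.0528/2.10)^(2.10/(2.10−0.0528)) = (0.02514)^(1.026) = 0.02286.

0.0229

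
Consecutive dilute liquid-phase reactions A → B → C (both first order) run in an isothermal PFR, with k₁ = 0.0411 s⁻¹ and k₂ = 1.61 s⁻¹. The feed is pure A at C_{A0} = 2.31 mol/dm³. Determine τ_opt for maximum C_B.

For first-order series the maximum of C_B occurs at τ_opt = ln(k₂/k₁)/(k₂−k₁).
= ln(1.61/0.0411)/(1.61−0.0411) = ln(39.17)/1.569 = 3.668/1.569 = 2.34 s.

2.34 s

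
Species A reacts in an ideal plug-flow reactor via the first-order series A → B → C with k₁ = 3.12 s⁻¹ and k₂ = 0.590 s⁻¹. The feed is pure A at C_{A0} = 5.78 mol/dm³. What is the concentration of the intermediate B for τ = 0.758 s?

Solving the coupled first-order balances gives C_B(τ) = [k₁/(k₂−k₁)]·C_{A0}·(e^(−k₁τ) − e^(−k₂τ)).
e^(−k₁τ) = e^(−3.12×0.758) = e^(−2.365) = 0.09395; e^(−k₂τ) = e^(−0.4472) = 0.6394.
C_B = 3.12×5.78/(0.590−3.12) × (0.09395−0.6394) = (-7.128)×(-0.5455) = 3.888 mol/dm³.

3.89 mol/dm³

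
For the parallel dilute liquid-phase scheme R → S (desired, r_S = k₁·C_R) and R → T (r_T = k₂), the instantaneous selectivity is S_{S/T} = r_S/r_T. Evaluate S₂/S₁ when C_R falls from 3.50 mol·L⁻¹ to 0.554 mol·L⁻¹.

S_{S/T} = (k₁/k₂)·C_R, so S₂/S₁ = (C_{R,2}/C_{R,1}).
= 0.554/3.50 = 0.158.
Selectivity toward S falls as C_R falls — high-concentration operation is favoured.

0.158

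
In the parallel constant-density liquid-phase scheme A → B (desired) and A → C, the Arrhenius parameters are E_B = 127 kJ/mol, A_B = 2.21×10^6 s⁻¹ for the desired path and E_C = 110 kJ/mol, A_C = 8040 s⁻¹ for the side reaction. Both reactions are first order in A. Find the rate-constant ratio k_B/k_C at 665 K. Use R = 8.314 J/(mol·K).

12.7

With equal orders, S_{B/C} = k_B/k_C = (A_B/A_C)·exp[(E_C−E_B)/(RT)].
(E_C−E_B)/(RT) = (110−127)×10³/(8.314×665) = -17000/5529 = -3.075.
k_B/k_C = (2.21×10^6/8040)·exp(-3.075) = 274.9 × 0.04620 = 12.7.
Since E_B > E_C, raising the temperature improves selectivity toward B.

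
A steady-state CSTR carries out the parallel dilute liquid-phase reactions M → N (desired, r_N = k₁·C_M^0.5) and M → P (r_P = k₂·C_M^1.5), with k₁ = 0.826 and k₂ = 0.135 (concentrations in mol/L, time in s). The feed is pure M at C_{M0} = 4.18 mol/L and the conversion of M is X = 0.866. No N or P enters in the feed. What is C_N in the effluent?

3.32 mol/L

Exit C_M = C_{M0}(1−X) = 4.18×0.134 = 0.5601 mol/L.
A CSTR operates uniformly at the exit composition, giving r_N = 0.6182 and r_P = 0.05659 (each k·C_M^n at C_M = 0.5601).
Fraction of consumed M going to N: r_N/(r_N+r_P) = 0.9161.
C_N = 0.9161·C_{M0}·X = 0.9161×4.18×0.866 = 3.32 mol/L.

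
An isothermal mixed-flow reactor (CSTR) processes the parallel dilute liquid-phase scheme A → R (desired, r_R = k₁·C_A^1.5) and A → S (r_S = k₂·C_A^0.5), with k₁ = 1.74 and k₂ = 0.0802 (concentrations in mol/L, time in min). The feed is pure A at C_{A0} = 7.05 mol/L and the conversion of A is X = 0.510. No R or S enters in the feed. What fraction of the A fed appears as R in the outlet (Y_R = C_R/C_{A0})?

0.503

Exit C_A = C_{A0}(1−X) = 7.05×0.490 = 3.454 mol/L.
Rates in a CSTR are evaluated at the outlet concentration: r_R = 1.74×3.454^1.5 = 11.17, r_S = 0.0802×3.454^0.5 = 0.1491.
Fraction of consumed A going to R: r_R/(r_R+r_S) = 0.9868.
C_R = 0.9868·C_{A0}·X = 0.9868×7.05×0.510 = 3.55 mol/L; Y_R = C_R/C_{A0} = 0.503.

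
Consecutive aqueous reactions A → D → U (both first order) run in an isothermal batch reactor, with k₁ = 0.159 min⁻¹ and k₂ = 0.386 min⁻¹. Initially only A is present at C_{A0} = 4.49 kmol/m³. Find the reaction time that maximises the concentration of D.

For first-order series the maximum of C_D occurs at t_opt = ln(k₂/k₁)/(k₂−k₁).
= ln(0.386/0.159)/(0.386−0.159) = ln(2.428)/0.2270 = 0.8869/0.2270 = 3.91 min.

3.91 min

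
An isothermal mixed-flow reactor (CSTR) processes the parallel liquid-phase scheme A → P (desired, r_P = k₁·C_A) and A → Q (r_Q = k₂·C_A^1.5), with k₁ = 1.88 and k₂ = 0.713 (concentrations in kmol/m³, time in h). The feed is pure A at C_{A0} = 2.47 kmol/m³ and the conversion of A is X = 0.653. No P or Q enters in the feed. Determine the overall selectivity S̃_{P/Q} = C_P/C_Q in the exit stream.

2.85

Exit C_A = C_{A0}(1−X) = 2.47×0.347 = 0.8571 kmol/m³.
A CSTR operates uniformly at the exit composition, giving r_P = 1.611 and r_Q = 0.5658 (each k·C_A^n at C_A = 0.8571).
Overall selectivity = C_P/C_Q = r_Pτ/(r_Qτ) = r_P/r_Q = 2.85.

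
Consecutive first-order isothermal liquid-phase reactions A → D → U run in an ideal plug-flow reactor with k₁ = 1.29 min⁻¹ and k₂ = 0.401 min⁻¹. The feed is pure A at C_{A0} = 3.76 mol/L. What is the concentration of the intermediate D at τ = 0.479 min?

1.56 mol/L

Solving the coupled first-order balances gives C_D(τ) = [k₁/(k₂−k₁)]·C_{A0}·(e^(−k₁τ) − e^(−k₂τ)).
e^(−k₁τ) = e^(−1.29×0.479) = e^(−0.6179) = 0.5391; e^(−k₂τ) = e^(−0.1921) = 0.8252.
C_D = 1.29×3.76/(0.401−1.29) × (0.5391−0.8252) = (-5.456)×(-0.2862) = 1.561 mol/L.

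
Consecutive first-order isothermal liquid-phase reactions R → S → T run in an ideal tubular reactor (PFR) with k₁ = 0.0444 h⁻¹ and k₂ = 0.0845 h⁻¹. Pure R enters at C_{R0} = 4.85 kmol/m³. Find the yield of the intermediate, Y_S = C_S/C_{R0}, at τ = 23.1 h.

The intermediate concentration in a first-order A→B→C sequence is C_S = k₁C_{R0}(e^(−k₁τ) − e^(−k₂τ))/(k₂−k₁).
e^(−k₁τ) = e^(−0.0444×23.1) = e^(−1.026) = 0.3586; e^(−k₂τ) = e^(−1.952) = 0.1420.
C_S = 0.0444×4.85/(0.0845−0.0444) × (0.3586−0.1420) = 5.370×0.2166 = 1.163 kmol/m³.
Y_S = C_S/C_{R0} = 1.163/4.85 = 0.240.

0.240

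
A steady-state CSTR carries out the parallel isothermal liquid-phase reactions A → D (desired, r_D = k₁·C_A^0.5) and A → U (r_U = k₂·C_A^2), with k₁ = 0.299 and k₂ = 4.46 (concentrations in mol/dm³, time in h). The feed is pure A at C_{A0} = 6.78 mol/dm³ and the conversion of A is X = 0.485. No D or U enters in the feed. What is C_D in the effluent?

0.0334 mol/dm³

Exit C_A = C_{A0}(1−X) = 6.78×0.515 = 3.492 mol/dm³.
In a CSTR the entire volume is at exit conditions, so r_D = 0.299×3.492^0.5 = 0.5587 and r_U = 4.46×3.492^2 = 54.38.
Fraction of consumed A going to D: r_D/(r_D+r_U) = 0.01017.
C_D = 0.01017·C_{A0}·X = 0.01017×6.78×0.485 = 0.0334 mol/dm³.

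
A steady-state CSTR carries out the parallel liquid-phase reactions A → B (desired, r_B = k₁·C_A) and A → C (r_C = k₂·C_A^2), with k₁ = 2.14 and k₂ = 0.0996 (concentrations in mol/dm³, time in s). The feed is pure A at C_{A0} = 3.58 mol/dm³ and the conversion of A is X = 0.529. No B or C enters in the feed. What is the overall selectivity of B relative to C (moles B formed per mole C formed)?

Exit C_A = C_{A0}(1−X) = 3.58×0.471 = 1.686 mol/dm³.
Rates in a CSTR are evaluated at the outlet concentration: r_B = 2.14×1.686 = 3.608, r_C = 0.0996×1.686^2 = 0.2832.
Overall selectivity = C_B/C_C = r_Bτ/(r_Cτ) = r_B/r_C = 12.7.

12.7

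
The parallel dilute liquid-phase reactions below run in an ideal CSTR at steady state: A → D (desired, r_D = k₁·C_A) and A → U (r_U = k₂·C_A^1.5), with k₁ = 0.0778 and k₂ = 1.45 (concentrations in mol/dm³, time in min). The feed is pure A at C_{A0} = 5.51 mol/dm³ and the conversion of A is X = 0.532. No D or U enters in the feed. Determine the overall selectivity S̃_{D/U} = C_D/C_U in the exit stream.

0.0334

Exit C_A = C_{A0}(1−X) = 5.51×0.468 = 2.579 mol/dm³.
In a CSTR the entire volume is at exit conditions, so r_D = 0.0778×2.579 = 0.2006 and r_U = 1.45×2.579^1.5 = 6.004.
Overall selectivity = C_D/C_U = r_Dτ/(r_Uτ) = r_D/r_U = 0.0334.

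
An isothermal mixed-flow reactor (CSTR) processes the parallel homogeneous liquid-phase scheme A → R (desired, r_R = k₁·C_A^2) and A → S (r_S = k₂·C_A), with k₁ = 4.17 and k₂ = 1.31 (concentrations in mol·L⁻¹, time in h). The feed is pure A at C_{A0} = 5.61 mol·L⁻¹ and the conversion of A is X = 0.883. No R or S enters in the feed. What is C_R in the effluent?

3.35 mol·L⁻¹

Exit C_A = C_{A0}(1−X) = 5.61×0.117 = 0.6564 mol·L⁻¹.
A CSTR operates uniformly at the exit composition, giving r_R = 1.797 and r_S = 0.8598 (each k·C_A^n at C_A = 0.6564).
Fraction of consumed A going to R: r_R/(r_R+r_S) = 0.6763.
C_R = 0.6763·C_{A0}·X = 0.6763×5.61×0.883 = 3.35 mol·L⁻¹.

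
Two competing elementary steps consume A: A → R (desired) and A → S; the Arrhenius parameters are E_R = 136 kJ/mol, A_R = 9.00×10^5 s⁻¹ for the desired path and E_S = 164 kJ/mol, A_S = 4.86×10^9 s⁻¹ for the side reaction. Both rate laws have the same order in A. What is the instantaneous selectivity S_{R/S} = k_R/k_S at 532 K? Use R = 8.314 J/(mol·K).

0.104

With equal orders, S_{R/S} = k_R/k_S = (A_R/A_S)·exp[(E_S−E_R)/(RT)].
(E_S−E_R)/(RT) = (164−136)×10³/(8.314×532) = 28000/4423 = 6.330.
k_R/k_S = (9.00×10^5/4.86×10^9)·exp(6.330) = 1.852×10^-4 × 561.4 = 0.104.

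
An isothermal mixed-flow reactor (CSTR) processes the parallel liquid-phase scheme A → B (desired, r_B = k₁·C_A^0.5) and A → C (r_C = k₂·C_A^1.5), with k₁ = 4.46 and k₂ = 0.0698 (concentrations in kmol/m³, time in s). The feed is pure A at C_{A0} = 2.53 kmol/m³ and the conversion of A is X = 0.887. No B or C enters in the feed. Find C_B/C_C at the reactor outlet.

224

Exit C_A = C_{A0}(1−X) = 2.53×0.113 = 0.2859 kmol/m³.
Rates in a CSTR are evaluated at the outlet concentration: r_B = 4.46×0.2859^0.5 = 2.385, r_C = 0.0698×0.2859^1.5 = 0.01067.
Overall selectivity = C_B/C_C = r_Bτ/(r_Cτ) = r_B/r_C = 224.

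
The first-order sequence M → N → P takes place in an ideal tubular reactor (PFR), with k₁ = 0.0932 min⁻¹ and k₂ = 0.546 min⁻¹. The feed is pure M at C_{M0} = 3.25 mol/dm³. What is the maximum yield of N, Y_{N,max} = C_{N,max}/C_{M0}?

Evaluating C_N at τ_opt = ln(k₂/k₁)/(k₂−k₁) gives C_{N,max}/C_{M0} = (k₁/k₂)^[k₂/(k₂−k₁)].
= (0.0932/0.546)^(0.546/(0.546−0.0932)) = (0.1707)^(1.206) = 0.1186.

0.119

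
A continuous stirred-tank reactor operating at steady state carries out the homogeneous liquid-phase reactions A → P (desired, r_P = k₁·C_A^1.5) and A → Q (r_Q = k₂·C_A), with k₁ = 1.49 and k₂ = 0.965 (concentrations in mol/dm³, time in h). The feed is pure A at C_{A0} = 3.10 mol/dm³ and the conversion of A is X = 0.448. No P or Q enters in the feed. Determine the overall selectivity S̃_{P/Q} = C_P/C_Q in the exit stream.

Exit C_A = C_{A0}(1−X) = 3.10×0.552 = 1.711 mol/dm³.
In a CSTR the entire volume is at exit conditions, so r_P = 1.49×1.711^1.5 = 3.335 and r_Q = 0.965×1.711 = 1.651.
Overall selectivity = C_P/C_Q = r_Pτ/(r_Qτ) = r_P/r_Q = 2.02.

2.02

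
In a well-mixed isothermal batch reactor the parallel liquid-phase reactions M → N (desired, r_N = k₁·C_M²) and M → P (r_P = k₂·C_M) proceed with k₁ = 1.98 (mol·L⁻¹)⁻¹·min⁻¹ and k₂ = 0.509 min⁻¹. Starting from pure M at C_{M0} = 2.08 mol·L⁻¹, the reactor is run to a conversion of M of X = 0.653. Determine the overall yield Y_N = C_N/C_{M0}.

C_M = C_{M0}(1−X) = 0.7218 mol·L⁻¹.
Along a PFR/batch, dC_P/dC_M = −r_P/(r_N+r_P) = −k₂/(k₂+k₁·C_M).
Integrating from C_{M0} to C_M: C_P = (0.509/1.98)·ln[(0.509+1.98·2.08)/(0.509+1.98·0.722)] = 0.2571·ln(4.627/1.938) = 0.2237 mol·L⁻¹.
Then C_N = (C_{M0}−C_M) − C_P = 1.358 − 0.2237 = 1.135 mol·L⁻¹.
Y_N = C_N/C_{M0} = 1.135/2.08 = 0.545.

0.545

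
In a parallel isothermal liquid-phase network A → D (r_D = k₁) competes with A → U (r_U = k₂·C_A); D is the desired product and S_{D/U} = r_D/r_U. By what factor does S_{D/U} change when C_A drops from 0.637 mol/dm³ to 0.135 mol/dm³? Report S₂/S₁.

4.72

S_{D/U} = (k₁/k₂)·C_A⁻¹, so S₂/S₁ = (C_{A,2}/C_{A,1})⁻¹.
= 0.637/0.135 = 4.72.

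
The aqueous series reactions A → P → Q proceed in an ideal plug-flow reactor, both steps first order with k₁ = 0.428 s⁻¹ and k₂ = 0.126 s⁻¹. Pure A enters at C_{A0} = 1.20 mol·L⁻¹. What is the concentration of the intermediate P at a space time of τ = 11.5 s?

0.387 mol·L⁻¹

The intermediate concentration in a first-order A→B→C sequence is C_P = k₁C_{A0}(e^(−k₁τ) − e^(−k₂τ))/(k₂−k₁).
e^(−k₁τ) = e^(−0.428×11.5) = e^(−4.922) = 0.007285; e^(−k₂τ) = e^(−1.449) = 0.2348.
C_P = 0.428×1.20/(0.126−0.428) × (0.007285−0.2348) = (-1.701)×(-0.2275) = 0.3869 mol·L⁻¹.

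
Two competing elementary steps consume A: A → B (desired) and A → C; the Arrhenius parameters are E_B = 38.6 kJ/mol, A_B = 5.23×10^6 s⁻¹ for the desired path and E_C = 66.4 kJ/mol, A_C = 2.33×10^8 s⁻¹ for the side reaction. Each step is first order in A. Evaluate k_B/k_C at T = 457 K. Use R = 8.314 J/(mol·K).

33.8

k_B/k_C = (A_B/A_C)·exp[−(E_B−E_C)/(RT)] = (A_B/A_C)·exp[(E_C−E_B)/(RT)].
(E_C−E_B)/(RT) = (66.4−38.6)×10³/(8.314×457) = 27800/3799 = 7.317.
k_B/k_C = (5.23×10^6/2.33×10^8)·exp(7.317) = 0.02245 × 1505 = 33.8.
Since E_B < E_C, lowering the temperature improves selectivity toward B.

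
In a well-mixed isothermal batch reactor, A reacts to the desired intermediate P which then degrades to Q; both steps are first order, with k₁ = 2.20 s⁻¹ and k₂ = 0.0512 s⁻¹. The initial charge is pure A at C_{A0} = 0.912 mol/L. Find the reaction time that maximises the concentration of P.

For first-order series the maximum of C_P occurs at t_opt = ln(k₂/k₁)/(k₂−k₁).
= ln(0.0512/2.20)/(0.0512−2.20) = ln(0.02327)/-2.149 = -3.760/-2.149 = 1.75 s.

1.75 s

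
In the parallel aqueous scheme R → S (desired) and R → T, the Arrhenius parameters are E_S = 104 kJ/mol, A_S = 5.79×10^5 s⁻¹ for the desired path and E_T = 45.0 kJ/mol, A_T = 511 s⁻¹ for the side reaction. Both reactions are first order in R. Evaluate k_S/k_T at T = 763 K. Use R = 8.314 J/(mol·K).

0.104

Since both paths have the same order in R, the concentration cancels and S_{S/T} = k_S/k_T = (A_S/A_T)·exp[(E_T−E_S)/(RT)].
(E_T−E_S)/(RT) = (45.0−104)×10³/(8.314×763) = -59000/6344 = -9.301.
k_S/k_T = (5.79×10^5/511)·exp(-9.301) = 1133 × 9.136×10^-5 = 0.104.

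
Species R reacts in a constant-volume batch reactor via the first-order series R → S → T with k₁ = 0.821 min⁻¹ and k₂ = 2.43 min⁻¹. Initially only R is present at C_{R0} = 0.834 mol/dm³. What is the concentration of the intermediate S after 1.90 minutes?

0.0852 mol/dm³

The intermediate concentration in a first-order A→B→C sequence is C_S = k₁C_{R0}(e^(−k₁t) − e^(−k₂t))/(k₂−k₁).
e^(−k₁t) = e^(−0.821×1.90) = e^(−1.560) = 0.2102; e^(−k₂t) = e^(−4.617) = 0.009882.
C_S = 0.821×0.834/(2.43−0.821) × (0.2102−0.009882) = 0.4256×0.2003 = 0.08523 mol/dm³.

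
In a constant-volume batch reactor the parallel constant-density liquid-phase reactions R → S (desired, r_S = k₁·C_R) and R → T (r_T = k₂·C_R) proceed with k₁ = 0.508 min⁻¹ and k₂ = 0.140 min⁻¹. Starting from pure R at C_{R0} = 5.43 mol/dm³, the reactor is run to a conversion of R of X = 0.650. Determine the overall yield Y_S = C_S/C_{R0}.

C_R = C_{R0}(1−X) = 1.900 mol/dm³.
Both paths are first order in R, so the instantaneous fraction to S is constant: dC_S/d(−C_R) = k₁/(k₁+k₂) = 0.7840.
C_S = 0.7840·(C_{R0}−C_R) = 0.7840×3.529 = 2.77 mol/dm³.
Y_S = C_S/C_{R0} = 2.767/5.43 = 0.510.

0.510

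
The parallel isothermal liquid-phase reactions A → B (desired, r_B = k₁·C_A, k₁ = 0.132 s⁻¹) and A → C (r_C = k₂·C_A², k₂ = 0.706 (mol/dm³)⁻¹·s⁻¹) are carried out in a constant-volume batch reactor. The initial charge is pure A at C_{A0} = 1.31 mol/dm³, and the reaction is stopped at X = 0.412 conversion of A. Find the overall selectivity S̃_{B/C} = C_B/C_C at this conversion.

0.183

C_A = C_{A0}(1−X) = 0.7703 mol/dm³.
Along a PFR/batch, dC_B/dC_A = −r_B/(r_B+r_C) = −k₁/(k₁+k₂·C_A).
Integrating from C_{A0} to C_A: C_B = (0.132/0.706)·ln[(0.132+0.706·1.31)/(0.132+0.706·0.770)] = 0.1870·ln(1.057/0.6758) = 0.08360 mol/dm³.
C_C = (C_{A0}−C_A)−C_B = 0.4561 mol/dm³; S̃_{B/C} = 0.08360/0.4561 = 0.183.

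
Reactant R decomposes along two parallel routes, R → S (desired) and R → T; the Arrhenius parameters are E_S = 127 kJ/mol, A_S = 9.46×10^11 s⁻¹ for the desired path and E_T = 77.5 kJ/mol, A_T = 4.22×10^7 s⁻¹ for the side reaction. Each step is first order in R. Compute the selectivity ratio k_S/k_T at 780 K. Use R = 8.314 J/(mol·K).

With equal orders, S_{S/T} = k_S/k_T = (A_S/A_T)·exp[(E_T−E_S)/(RT)].
(E_T−E_S)/(RT) = (77.5−127)×10³/(8.314×780) = -49500/6485 = -7.633.
k_S/k_T = (9.46×10^11/4.22×10^7)·exp(-7.633) = 22417 × 4.842×10^-4 = 10.9.
Since E_S > E_T, raising the temperature improves selectivity toward S.

10.9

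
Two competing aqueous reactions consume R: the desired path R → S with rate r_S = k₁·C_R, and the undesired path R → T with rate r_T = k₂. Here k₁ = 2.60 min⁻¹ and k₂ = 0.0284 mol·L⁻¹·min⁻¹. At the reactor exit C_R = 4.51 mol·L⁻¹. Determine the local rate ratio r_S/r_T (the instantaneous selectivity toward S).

413

S_{S/T} = r_S/r_T = (k₁·C_R)/(k₂) = (k₁/k₂)·C_R.
= (2.60×4.510) / (0.0284) = 11.73/0.02840 = 413.
Since the desired path is higher order in R, keeping C_R high (PFR or concentrated feed) favours S.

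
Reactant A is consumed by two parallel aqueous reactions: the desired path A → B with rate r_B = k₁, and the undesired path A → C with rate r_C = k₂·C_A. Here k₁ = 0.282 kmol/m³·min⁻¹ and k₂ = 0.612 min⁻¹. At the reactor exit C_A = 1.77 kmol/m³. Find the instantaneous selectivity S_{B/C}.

S_{B/C} = r_B/r_C = (k₁)/(k₂·C_A) = (k₁/k₂)·C_A⁻¹.
= (0.282) / (0.612×1.770) = 0.2820/1.083 = 0.260.
The undesired path is higher order in A, so low C_A (CSTR or dilute feed) favours B.

0.260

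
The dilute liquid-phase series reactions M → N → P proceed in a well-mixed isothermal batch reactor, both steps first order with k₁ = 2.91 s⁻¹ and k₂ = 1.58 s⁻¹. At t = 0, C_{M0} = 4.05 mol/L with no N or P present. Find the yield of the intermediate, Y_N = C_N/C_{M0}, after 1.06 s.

0.310

The intermediate concentration in a first-order A→B→C sequence is C_N = k₁C_{M0}(e^(−k₁t) − e^(−k₂t))/(k₂−k₁).
e^(−k₁t) = e^(−2.91×1.06) = e^(−3.085) = 0.04575; e^(−k₂t) = e^(−1.675) = 0.1873.
C_N = 2.91×4.05/(1.58−2.91) × (0.04575−0.1873) = (-8.861)×(-0.1416) = 1.255 mol/L.
Y_N = C_N/C_{M0} = 1.255/4.05 = 0.310.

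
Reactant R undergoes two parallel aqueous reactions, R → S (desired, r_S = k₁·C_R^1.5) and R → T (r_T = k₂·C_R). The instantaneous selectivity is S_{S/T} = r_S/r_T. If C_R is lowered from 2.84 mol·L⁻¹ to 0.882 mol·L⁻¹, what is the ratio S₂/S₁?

0.557

S_{S/T} = (k₁/k₂)·C_R^0.5, so S₂/S₁ = (C_{R,2}/C_{R,1})^0.5.
= (0.882/2.84)^0.5 = (0.3106)^0.5 = 0.557.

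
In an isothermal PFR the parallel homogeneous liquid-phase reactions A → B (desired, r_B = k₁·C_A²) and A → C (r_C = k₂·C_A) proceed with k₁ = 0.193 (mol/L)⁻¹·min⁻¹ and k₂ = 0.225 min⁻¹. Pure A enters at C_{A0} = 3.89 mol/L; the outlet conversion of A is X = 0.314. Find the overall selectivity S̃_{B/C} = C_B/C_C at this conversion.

2.79

C_A = C_{A0}(1−X) = 2.669 mol/L.
Along a PFR/batch, dC_C/dC_A = −r_C/(r_B+r_C) = −k₂/(k₂+k₁·C_A).
Integrating from C_{A0} to C_A: C_C = (0.225/0.193)·ln[(0.225+0.193·3.89)/(0.225+0.193·2.67)] = 1.166·ln(0.9758/0.7400) = 0.3224 mol/L.
Then C_B = (C_{A0}−C_A) − C_C = 1.221 − 0.3224 = 0.8991 mol/L.
S̃_{B/C} = C_B/C_C = 0.8991/0.3224 = 2.79.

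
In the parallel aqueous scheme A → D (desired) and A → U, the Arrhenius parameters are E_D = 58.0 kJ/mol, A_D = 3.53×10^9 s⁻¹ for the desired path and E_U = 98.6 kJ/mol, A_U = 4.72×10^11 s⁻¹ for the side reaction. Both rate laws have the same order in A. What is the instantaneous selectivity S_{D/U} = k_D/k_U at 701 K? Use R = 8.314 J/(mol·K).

Since both paths have the same order in A, the concentration cancels and S_{D/U} = k_D/k_U = (A_D/A_U)·exp[(E_U−E_D)/(RT)].
(E_U−E_D)/(RT) = (98.6−58.0)×10³/(8.314×701) = 40600/5828 = 6.966.
k_D/k_U = (3.53×10^9/4.72×10^11)·exp(6.966) = 0.007479 × 1060 = 7.93.
Since E_D < E_U, lowering the temperature improves selectivity toward D.

7.93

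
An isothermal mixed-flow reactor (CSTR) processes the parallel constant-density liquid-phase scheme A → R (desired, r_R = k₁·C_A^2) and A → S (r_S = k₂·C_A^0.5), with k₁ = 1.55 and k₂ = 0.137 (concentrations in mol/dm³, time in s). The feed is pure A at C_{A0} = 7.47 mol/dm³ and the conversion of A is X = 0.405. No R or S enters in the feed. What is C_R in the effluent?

Exit C_A = C_{A0}(1−X) = 7.47×0.595 = 4.445 mol/dm³.
In a CSTR the entire volume is at exit conditions, so r_R = 1.55×4.445^2 = 30.62 and r_S = 0.137×4.445^0.5 = 0.2888.
Fraction of consumed A going to R: r_R/(r_R+r_S) = 0.9907.
C_R = 0.9907·C_{A0}·X = 0.9907×7.47×0.405 = 3.00 mol/dm³.

3.00 mol/dm³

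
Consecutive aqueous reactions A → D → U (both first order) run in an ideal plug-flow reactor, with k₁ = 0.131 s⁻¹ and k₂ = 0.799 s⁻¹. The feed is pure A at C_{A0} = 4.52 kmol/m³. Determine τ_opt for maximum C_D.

Setting dC_D/dτ = 0 gives τ_opt = ln(k₂/k₁)/(k₂−k₁).
= ln(0.799/0.131)/(0.799−0.131) = ln(6.099)/0.6680 = 1.808/0.6680 = 2.71 s.

2.71 s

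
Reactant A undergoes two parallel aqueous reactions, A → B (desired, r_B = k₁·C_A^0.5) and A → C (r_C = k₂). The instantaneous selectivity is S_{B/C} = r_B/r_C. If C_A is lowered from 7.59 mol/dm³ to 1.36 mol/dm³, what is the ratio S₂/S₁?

0.423

S_{B/C} = (k₁/k₂)·C_A^0.5, so S₂/S₁ = (C_{A,2}/C_{A,1})^0.5.
= (1.36/7.59)^0.5 = (0.1792)^0.5 = 0.423.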